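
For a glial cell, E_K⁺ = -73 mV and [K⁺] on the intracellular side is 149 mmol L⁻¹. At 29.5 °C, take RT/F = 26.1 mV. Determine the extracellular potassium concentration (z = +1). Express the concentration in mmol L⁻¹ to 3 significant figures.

9.09 mmol L⁻¹

Nernst: E = (26.1/1) · ln([out]/[in]), so ln([out]/[in]) = -73.0 × 1 / 26.1 = -2.7969.
[out]/[in] = e^(-2.7969) = 0.061.
[out] = 0.061 × 149 = 9.089 mmol L⁻¹.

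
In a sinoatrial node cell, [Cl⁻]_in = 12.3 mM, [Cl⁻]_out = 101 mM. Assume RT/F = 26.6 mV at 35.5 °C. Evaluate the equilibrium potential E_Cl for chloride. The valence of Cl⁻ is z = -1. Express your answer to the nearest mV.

E = (26.6/z) · ln([Cl⁻]_out/[Cl⁻]_in) with z = -1.
For an anion, dividing by z = -1 reverses the sign.
= (26.6/-1) · ln(101/12.3) = -26.60 · ln(8.211)
= -26.60 · (2.1055) = -56.01 mV

-56 mV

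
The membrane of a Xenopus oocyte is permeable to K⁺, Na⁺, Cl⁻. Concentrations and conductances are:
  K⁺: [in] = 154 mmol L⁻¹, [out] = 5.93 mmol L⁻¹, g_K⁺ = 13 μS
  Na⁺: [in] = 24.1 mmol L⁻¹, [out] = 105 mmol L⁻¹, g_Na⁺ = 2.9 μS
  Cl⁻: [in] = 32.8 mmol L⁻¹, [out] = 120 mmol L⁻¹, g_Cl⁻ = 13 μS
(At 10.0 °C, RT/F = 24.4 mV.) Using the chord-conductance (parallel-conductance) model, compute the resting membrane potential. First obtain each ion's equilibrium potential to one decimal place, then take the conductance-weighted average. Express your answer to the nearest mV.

-46 mV

E_K⁺ = (24.4/1)·ln(5.93/154) = -79.5 mV
E_Na⁺ = (24.4/1)·ln(105/24.1) = 35.9 mV
E_Cl⁻ = (24.4/-1)·ln(120/32.8) = -31.6 mV
Vm = (Σ gᵢEᵢ)/(Σ gᵢ) = (13·-79.5 + 2.9·35.9 + 13·-31.6) / (13 + 2.9 + 13)
= -1340.19 / 28.9 = -46.37 mV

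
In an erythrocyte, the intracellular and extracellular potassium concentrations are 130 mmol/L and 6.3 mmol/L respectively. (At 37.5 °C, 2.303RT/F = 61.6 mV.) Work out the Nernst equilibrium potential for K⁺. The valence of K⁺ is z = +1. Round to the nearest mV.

E = (61.6/z) · log₁₀([K⁺]_out/[K⁺]_in) with z = +1.
= (61.6/1) · log₁₀(6.3/130) = 61.60 · log₁₀(0.04846)
= 61.60 · (-1.3146) = -80.98 mV

-81 mV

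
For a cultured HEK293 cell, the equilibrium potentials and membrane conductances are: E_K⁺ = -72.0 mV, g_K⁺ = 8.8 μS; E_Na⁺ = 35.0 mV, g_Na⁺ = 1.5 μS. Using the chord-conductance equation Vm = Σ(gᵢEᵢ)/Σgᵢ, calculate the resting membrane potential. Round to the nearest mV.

-56 mV

Σ gᵢEᵢ = 8.8·(-72.0) + 1.5·(35.0) = -581.10
Σ gᵢ = 8.8 + 1.5 = 10.3
Vm = -581.10 / 10.3 = -56.42 mV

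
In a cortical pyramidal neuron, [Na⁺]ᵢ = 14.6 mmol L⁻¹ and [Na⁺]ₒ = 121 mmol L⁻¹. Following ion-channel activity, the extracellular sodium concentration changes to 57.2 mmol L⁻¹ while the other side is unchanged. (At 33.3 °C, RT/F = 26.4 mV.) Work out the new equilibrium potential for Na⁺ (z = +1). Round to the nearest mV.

After the shift: [Na⁺]_out = 57.2, [Na⁺]_in = 14.6 mmol L⁻¹.
E_new = (26.4/1)·ln(57.2/14.6) = 26.40 · (1.3655) = 36.05 mV

36 mV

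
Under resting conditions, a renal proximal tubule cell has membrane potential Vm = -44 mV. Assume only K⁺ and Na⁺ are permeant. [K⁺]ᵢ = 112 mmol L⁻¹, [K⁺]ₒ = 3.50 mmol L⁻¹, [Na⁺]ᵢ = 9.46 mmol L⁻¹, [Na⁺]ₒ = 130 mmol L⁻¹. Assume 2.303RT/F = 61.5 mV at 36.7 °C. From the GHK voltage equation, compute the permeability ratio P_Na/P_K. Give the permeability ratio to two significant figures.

0.14

Let α = P_Na/P_K. GHK: Vm = 61.5·log₁₀[(Kₒ + α·Naₒ)/(Kᵢ + α·Naᵢ)].
10^(Vm/61.5) = 10^(-44.0/61.5) = 0.19255
So 0.19255·(Kᵢ + α·Naᵢ) = Kₒ + α·Naₒ → α = (0.19255·112.0 − 3.5) / (130.0 − 0.19255·9.46)
α = (21.57 − 3.5) / (130.0 − 1.822) = 18.07/128.2 = 0.1409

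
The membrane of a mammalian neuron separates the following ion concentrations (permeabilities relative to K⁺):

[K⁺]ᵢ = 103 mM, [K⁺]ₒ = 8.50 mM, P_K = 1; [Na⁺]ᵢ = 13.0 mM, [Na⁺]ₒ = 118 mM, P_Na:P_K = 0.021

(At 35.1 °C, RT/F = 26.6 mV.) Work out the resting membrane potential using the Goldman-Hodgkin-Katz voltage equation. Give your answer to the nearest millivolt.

-60 mV

Vm = 26.6 · ln[(Σ P·[cation]ₒ + Σ P·[anion]ᵢ) / (Σ P·[cation]ᵢ + Σ P·[anion]ₒ)]
Numerator = 1×8.50 + 0.021×118 = 10.98
Denominator = 1×103 + 0.021×13.0 = 103.3
Vm = 26.6 · ln(0.1063) = 26.6 × (-2.2415) = -59.62 mV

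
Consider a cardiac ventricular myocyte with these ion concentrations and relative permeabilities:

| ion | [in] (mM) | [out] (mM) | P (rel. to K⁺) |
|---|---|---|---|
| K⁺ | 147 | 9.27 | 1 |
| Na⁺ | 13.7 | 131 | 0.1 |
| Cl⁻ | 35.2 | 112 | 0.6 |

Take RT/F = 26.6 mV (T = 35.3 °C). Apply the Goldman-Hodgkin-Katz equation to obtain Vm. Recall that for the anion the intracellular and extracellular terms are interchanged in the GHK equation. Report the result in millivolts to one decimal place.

-42.6 mV

Vm = 26.6 · ln[(Σ P·[cation]ₒ + Σ P·[anion]ᵢ) / (Σ P·[cation]ᵢ + Σ P·[anion]ₒ)]
Numerator = 1×9.27 + 0.1×131 + 0.6×35.2 = 43.49
Denominator = 1×147 + 0.1×13.7 + 0.6×112 = 215.6
Vm = 26.6 · ln(0.20174) = 26.6 × (-1.6008) = -42.58 mV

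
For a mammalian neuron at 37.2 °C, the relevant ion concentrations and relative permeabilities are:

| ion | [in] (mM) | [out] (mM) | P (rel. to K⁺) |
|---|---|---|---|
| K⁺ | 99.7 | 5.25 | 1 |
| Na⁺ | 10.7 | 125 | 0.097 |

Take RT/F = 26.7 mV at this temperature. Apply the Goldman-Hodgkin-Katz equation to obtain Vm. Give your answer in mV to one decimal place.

-46.9 mV

Vm = 26.7 · ln[(Σ P·[cation]ₒ + Σ P·[anion]ᵢ) / (Σ P·[cation]ᵢ + Σ P·[anion]ₒ)]
Numerator = 1×5.25 + 0.097×125 = 17.38
Denominator = 1×99.7 + 0.097×10.7 = 100.7
Vm = 26.7 · ln(0.17248) = 26.7 × (-1.7575) = -46.92 mV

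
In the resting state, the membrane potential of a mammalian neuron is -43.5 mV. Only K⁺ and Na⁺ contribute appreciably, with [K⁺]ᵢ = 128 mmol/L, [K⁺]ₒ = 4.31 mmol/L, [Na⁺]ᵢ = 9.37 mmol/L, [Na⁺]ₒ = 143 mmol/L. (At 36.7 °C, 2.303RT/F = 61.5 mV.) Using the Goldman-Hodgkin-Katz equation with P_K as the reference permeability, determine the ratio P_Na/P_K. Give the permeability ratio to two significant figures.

Let α = P_Na/P_K. GHK: Vm = 61.5·log₁₀[(Kₒ + α·Naₒ)/(Kᵢ + α·Naᵢ)].
10^(Vm/61.5) = 10^(-43.5/61.5) = 0.19619
So 0.19619·(Kᵢ + α·Naᵢ) = Kₒ + α·Naₒ → α = (0.19619·128.0 − 4.31) / (143.0 − 0.19619·9.37)
α = (25.11 − 4.31) / (143.0 − 1.838) = 20.8/141.2 = 0.1474

0.15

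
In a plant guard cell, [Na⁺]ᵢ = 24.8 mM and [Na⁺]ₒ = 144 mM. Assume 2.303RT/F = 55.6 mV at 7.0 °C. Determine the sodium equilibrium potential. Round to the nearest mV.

E = (55.6/z) · log₁₀([Na⁺]_out/[Na⁺]_in) with z = +1.
= (55.6/1) · log₁₀(144/24.8) = 55.60 · log₁₀(5.806)
= 55.60 · (0.7639) = 42.47 mV

42 mV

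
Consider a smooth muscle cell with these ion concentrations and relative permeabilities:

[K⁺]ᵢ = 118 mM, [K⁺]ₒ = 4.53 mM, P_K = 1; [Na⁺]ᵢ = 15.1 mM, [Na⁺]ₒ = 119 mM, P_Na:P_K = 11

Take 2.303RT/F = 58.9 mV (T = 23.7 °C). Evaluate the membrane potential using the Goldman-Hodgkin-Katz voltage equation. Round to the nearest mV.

39 mV

Vm = 58.9 · log₁₀[(Σ P·[cation]ₒ + Σ P·[anion]ᵢ) / (Σ P·[cation]ᵢ + Σ P·[anion]ₒ)]
Numerator = 1×4.53 + 11×119 = 1314
Denominator = 1×118 + 11×15.1 = 284.1
Vm = 58.9 · log₁₀(4.6235) = 58.9 × (0.6650) = 39.17 mV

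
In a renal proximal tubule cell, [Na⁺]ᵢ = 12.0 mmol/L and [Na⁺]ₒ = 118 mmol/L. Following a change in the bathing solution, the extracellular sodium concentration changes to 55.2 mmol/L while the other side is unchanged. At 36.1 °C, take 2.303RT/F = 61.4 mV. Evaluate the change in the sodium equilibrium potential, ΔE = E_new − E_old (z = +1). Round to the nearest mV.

-20 mV

E_old = (61.4/1)·log₁₀(118/12.0) = 60.95 mV
E_new = (61.4/1)·log₁₀(55.2/12.0) = 40.69 mV
ΔE = 40.69 − (60.95) = -20.26 mV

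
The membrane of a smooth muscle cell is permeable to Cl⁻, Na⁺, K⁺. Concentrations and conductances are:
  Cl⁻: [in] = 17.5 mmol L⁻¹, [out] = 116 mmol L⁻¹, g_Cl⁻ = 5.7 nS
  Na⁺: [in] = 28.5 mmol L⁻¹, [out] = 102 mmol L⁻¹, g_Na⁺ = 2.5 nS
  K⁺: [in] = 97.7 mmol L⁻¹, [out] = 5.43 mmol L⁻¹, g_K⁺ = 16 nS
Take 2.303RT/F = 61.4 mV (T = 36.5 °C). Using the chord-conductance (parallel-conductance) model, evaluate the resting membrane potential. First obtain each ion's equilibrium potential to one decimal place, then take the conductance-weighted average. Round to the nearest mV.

-59 mV

E_Cl⁻ = (61.4/-1)·log₁₀(116/17.5) = -50.4 mV
E_Na⁺ = (61.4/1)·log₁₀(102/28.5) = 34.0 mV
E_K⁺ = (61.4/1)·log₁₀(5.43/97.7) = -77.1 mV
Vm = (Σ gᵢEᵢ)/(Σ gᵢ) = (5.7·-50.4 + 2.5·34.0 + 16·-77.1) / (5.7 + 2.5 + 16)
= -1435.88 / 24.2 = -59.33 mV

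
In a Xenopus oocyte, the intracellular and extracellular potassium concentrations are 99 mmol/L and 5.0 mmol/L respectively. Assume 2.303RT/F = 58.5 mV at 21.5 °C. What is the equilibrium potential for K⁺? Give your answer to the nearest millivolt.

E = (58.5/z) · log₁₀([K⁺]_out/[K⁺]_in) with z = +1.
= (58.5/1) · log₁₀(5.0/99) = 58.50 · log₁₀(0.05051)
= 58.50 · (-1.2967) = -75.85 mV

-76 mV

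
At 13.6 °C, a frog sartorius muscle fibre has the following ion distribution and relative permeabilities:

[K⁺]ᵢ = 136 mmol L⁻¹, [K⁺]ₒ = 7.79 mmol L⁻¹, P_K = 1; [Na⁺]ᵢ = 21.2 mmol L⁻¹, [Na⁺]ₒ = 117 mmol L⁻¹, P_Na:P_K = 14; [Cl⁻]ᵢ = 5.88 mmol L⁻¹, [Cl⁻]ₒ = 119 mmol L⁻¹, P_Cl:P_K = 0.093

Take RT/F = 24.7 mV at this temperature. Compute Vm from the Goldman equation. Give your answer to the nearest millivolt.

Vm = 24.7 · ln[(Σ P·[cation]ₒ + Σ P·[anion]ᵢ) / (Σ P·[cation]ᵢ + Σ P·[anion]ₒ)]
Numerator = 1×7.79 + 14×117 + 0.093×5.88 = 1646
Denominator = 1×136 + 14×21.2 + 0.093×119 = 443.9
Vm = 24.7 · ln(3.7091) = 24.7 × (1.3108) = 32.38 mV

32 mV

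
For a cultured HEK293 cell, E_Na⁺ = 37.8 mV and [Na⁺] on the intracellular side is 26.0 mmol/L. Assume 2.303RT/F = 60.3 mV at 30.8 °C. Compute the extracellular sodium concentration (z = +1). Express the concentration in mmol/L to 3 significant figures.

110 mmol/L

Nernst: E = (60.3/1) · log₁₀([out]/[in]), so log₁₀([out]/[in]) = 37.8 × 1 / 60.3 = 0.6269.
[out]/[in] = 10^(0.6269) = 4.235.
[out] = 4.235 × 26.0 = 110.1 mmol/L.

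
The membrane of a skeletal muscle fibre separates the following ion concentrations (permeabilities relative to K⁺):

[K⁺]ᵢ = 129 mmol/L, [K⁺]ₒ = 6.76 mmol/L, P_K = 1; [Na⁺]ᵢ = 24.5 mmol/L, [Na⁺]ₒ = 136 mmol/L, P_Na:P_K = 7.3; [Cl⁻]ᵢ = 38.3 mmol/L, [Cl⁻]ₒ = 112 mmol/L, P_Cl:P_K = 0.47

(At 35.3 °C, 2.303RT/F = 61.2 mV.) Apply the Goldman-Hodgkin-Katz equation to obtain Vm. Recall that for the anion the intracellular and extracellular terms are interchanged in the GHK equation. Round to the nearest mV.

28 mV

Vm = 61.2 · log₁₀[(Σ P·[cation]ₒ + Σ P·[anion]ᵢ) / (Σ P·[cation]ᵢ + Σ P·[anion]ₒ)]
Numerator = 1×6.76 + 7.3×136 + 0.47×38.3 = 1018
Denominator = 1×129 + 7.3×24.5 + 0.47×112 = 360.5
Vm = 61.2 · log₁₀(2.8227) = 61.2 × (0.4507) = 27.58 mV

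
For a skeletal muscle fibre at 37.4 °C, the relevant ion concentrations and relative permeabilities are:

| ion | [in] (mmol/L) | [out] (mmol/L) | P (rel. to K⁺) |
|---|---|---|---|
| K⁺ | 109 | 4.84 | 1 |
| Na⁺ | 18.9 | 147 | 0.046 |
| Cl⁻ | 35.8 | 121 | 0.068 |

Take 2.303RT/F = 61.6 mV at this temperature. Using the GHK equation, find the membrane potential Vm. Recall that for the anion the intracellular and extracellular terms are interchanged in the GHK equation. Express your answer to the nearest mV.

-57 mV

Vm = 61.6 · log₁₀[(Σ P·[cation]ₒ + Σ P·[anion]ᵢ) / (Σ P·[cation]ᵢ + Σ P·[anion]ₒ)]
Numerator = 1×4.84 + 0.046×147 + 0.068×35.8 = 14.04
Denominator = 1×109 + 0.046×18.9 + 0.068×121 = 118.1
Vm = 61.6 · log₁₀(0.11885) = 61.6 × (-0.9250) = -56.98 mV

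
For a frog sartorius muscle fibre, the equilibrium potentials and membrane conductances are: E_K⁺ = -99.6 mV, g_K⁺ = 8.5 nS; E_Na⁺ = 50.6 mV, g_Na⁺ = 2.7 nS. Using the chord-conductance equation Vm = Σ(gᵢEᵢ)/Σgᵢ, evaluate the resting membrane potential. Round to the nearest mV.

-63 mV

Σ gᵢEᵢ = 8.5·(-99.6) + 2.7·(50.6) = -709.98
Σ gᵢ = 8.5 + 2.7 = 11.2
Vm = -709.98 / 11.2 = -63.39 mV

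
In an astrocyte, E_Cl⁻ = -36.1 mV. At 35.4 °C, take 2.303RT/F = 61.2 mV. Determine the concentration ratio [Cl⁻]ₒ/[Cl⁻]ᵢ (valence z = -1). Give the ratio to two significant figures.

3.9

log₁₀([out]/[in]) = E·z/(61.2) = -36.1 × -1 / 61.2 = 0.5899
[out]/[in] = 10^(0.5899) = 3.889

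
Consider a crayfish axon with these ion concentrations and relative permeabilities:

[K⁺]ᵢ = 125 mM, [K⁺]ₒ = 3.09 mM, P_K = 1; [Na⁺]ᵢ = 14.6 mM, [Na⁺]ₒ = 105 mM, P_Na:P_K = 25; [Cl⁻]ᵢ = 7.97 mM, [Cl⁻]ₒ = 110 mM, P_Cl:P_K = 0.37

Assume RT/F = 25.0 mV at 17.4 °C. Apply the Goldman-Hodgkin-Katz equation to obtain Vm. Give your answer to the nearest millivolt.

Vm = 25.0 · ln[(Σ P·[cation]ₒ + Σ P·[anion]ᵢ) / (Σ P·[cation]ᵢ + Σ P·[anion]ₒ)]
Numerator = 1×3.09 + 25×105 + 0.37×7.97 = 2631
Denominator = 1×125 + 25×14.6 + 0.37×110 = 530.7
Vm = 25.0 · ln(4.9577) = 25.0 × (1.6009) = 40.02 mV

40 mV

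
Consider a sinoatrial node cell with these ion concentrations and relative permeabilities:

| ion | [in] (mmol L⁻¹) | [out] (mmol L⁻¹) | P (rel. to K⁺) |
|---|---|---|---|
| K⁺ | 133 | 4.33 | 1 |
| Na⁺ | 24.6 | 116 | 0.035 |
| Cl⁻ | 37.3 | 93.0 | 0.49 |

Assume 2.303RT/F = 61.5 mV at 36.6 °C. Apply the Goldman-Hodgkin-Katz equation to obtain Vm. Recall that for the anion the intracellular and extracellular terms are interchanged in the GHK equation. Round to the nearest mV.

-51 mV

Vm = 61.5 · log₁₀[(Σ P·[cation]ₒ + Σ P·[anion]ᵢ) / (Σ P·[cation]ᵢ + Σ P·[anion]ₒ)]
Numerator = 1×4.33 + 0.035×116 + 0.49×37.3 = 26.67
Denominator = 1×133 + 0.035×24.6 + 0.49×93.0 = 179.4
Vm = 61.5 · log₁₀(0.14862) = 61.5 × (-0.8279) = -50.92 mV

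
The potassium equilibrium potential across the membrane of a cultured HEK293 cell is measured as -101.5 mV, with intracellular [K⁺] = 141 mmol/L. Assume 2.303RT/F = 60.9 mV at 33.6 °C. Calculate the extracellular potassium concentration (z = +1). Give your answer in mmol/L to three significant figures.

3.04 mmol/L

Nernst: E = (60.9/1) · log₁₀([out]/[in]), so log₁₀([out]/[in]) = -101.5 × 1 / 60.9 = -1.6667.
[out]/[in] = 10^(-1.6667) = 0.02154.
[out] = 0.02154 × 141 = 3.038 mmol/L.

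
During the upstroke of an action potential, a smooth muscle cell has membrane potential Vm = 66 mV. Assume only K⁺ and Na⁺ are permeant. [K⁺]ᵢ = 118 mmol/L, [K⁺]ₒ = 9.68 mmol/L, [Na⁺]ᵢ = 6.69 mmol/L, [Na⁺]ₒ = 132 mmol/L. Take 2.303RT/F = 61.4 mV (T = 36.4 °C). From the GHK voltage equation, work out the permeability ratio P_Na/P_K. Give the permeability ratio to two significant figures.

27

Let α = P_Na/P_K. GHK: Vm = 61.4·log₁₀[(Kₒ + α·Naₒ)/(Kᵢ + α·Naᵢ)].
10^(Vm/61.4) = 10^(66.0/61.4) = 11.883
So 11.883·(Kᵢ + α·Naᵢ) = Kₒ + α·Naₒ → α = (11.883·118.0 − 9.68) / (132.0 − 11.883·6.69)
α = (1402 − 9.68) / (132.0 − 79.5) = 1392/52.5 = 26.52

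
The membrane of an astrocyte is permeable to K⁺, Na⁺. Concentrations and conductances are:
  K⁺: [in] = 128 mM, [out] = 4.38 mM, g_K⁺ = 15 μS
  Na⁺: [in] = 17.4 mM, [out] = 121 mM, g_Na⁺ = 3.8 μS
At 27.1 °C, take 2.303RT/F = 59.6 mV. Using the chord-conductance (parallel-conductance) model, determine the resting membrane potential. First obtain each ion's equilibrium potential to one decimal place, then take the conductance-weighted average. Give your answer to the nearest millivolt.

E_K⁺ = (59.6/1)·log₁₀(4.38/128) = -87.4 mV
E_Na⁺ = (59.6/1)·log₁₀(121/17.4) = 50.2 mV
Vm = (Σ gᵢEᵢ)/(Σ gᵢ) = (15·-87.4 + 3.8·50.2) / (15 + 3.8)
= -1120.24 / 18.8 = -59.59 mV

-60 mV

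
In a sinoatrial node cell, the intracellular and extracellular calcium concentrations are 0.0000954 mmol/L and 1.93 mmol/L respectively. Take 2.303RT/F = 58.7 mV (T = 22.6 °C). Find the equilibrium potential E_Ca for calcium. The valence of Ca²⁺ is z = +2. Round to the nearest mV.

E = (58.7/z) · log₁₀([Ca²⁺]_out/[Ca²⁺]_in) with z = +2.
= (58.7/2) · log₁₀(1.93/0.0000954) = 29.35 · log₁₀(2.023e+04)
= 29.35 · (4.3060) = 126.38 mV

126 mV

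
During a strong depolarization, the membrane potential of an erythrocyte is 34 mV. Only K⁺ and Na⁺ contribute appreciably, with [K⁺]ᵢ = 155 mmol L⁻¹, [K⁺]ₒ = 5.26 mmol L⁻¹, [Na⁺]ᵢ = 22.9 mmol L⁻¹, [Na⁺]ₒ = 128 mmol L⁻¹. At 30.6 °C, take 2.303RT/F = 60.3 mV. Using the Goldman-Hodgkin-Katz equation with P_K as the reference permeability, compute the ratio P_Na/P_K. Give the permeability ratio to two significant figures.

Let α = P_Na/P_K. GHK: Vm = 60.3·log₁₀[(Kₒ + α·Naₒ)/(Kᵢ + α·Naᵢ)].
10^(Vm/60.3) = 10^(34.0/60.3) = 3.6631
So 3.6631·(Kᵢ + α·Naᵢ) = Kₒ + α·Naₒ → α = (3.6631·155.0 − 5.26) / (128.0 − 3.6631·22.9)
α = (567.8 − 5.26) / (128.0 − 83.88) = 562.5/44.12 = 12.75

13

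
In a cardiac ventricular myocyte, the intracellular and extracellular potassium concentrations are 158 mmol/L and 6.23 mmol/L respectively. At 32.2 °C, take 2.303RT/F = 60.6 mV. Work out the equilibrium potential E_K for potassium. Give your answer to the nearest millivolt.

E = (60.6/z) · log₁₀([K⁺]_out/[K⁺]_in) with z = +1.
= (60.6/1) · log₁₀(6.23/158) = 60.60 · log₁₀(0.03943)
= 60.60 · (-1.4042) = -85.09 mV

-85 mV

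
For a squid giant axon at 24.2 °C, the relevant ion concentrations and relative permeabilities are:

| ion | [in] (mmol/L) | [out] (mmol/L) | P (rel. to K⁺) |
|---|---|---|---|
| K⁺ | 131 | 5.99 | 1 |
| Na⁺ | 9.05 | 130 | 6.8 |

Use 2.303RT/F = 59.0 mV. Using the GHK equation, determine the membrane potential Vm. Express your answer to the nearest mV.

Vm = 59.0 · log₁₀[(Σ P·[cation]ₒ + Σ P·[anion]ᵢ) / (Σ P·[cation]ᵢ + Σ P·[anion]ₒ)]
Numerator = 1×5.99 + 6.8×130 = 890
Denominator = 1×131 + 6.8×9.05 = 192.5
Vm = 59.0 · log₁₀(4.6224) = 59.0 × (0.6649) = 39.23 mV

39 mV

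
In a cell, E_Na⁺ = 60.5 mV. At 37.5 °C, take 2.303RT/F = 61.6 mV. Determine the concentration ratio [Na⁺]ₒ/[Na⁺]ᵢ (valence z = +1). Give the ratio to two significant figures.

9.6

log₁₀([out]/[in]) = E·z/(61.6) = 60.5 × 1 / 61.6 = 0.9821
[out]/[in] = 10^(0.9821) = 9.597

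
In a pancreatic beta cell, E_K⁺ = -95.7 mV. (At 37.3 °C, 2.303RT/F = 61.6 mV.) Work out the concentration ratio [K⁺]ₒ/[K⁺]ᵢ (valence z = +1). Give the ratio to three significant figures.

0.0280

log₁₀([out]/[in]) = E·z/(61.6) = -95.7 × 1 / 61.6 = -1.5536
[out]/[in] = 10^(-1.5536) = 0.02795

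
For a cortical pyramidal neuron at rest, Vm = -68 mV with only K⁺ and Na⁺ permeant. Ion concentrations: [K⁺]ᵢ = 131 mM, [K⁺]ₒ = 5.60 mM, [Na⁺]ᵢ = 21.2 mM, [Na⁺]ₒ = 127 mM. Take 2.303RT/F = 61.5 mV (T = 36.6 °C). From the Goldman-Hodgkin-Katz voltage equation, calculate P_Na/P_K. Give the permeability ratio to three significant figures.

Let α = P_Na/P_K. GHK: Vm = 61.5·log₁₀[(Kₒ + α·Naₒ)/(Kᵢ + α·Naᵢ)].
10^(Vm/61.5) = 10^(-68.0/61.5) = 0.078399
So 0.078399·(Kᵢ + α·Naᵢ) = Kₒ + α·Naₒ → α = (0.078399·131.0 − 5.6) / (127.0 − 0.078399·21.2)
α = (10.27 − 5.6) / (127.0 − 1.662) = 4.67/125.3 = 0.03726

0.0373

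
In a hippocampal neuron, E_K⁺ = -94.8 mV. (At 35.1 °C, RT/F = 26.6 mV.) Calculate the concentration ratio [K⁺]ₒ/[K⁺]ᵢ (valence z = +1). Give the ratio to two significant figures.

0.028

ln([out]/[in]) = E·z/(26.6) = -94.8 × 1 / 26.6 = -3.5639
[out]/[in] = e^(-3.5639) = 0.02833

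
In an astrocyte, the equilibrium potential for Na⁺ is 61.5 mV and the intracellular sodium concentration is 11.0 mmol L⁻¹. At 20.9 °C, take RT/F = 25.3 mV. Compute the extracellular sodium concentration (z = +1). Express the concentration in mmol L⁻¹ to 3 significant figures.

125 mmol L⁻¹

Nernst: E = (25.3/1) · ln([out]/[in]), so ln([out]/[in]) = 61.5 × 1 / 25.3 = 2.4308.
[out]/[in] = e^(2.4308) = 11.37.
[out] = 11.37 × 11.0 = 125.1 mmol L⁻¹.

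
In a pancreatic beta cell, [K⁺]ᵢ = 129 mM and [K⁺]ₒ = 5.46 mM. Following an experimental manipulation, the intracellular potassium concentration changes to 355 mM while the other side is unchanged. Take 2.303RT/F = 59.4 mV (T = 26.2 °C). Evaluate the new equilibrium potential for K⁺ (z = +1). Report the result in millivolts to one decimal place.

After the shift: [K⁺]_out = 5.46, [K⁺]_in = 355 mM.
E_new = (59.4/1)·log₁₀(5.46/355) = 59.40 · (-1.8130) = -107.69 mV

-107.7 mV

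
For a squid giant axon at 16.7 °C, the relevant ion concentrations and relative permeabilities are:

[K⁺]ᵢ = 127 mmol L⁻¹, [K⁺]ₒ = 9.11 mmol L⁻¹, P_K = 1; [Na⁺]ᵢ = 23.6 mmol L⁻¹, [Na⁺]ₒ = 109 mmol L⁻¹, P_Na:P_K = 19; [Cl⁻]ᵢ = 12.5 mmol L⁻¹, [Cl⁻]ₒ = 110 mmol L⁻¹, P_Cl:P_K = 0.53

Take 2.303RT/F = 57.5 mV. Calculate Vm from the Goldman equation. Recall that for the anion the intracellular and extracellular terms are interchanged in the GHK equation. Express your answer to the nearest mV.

30 mV

Vm = 57.5 · log₁₀[(Σ P·[cation]ₒ + Σ P·[anion]ᵢ) / (Σ P·[cation]ᵢ + Σ P·[anion]ₒ)]
Numerator = 1×9.11 + 19×109 + 0.53×12.5 = 2087
Denominator = 1×127 + 19×23.6 + 0.53×110 = 633.7
Vm = 57.5 · log₁₀(3.2929) = 57.5 × (0.5176) = 29.76 mV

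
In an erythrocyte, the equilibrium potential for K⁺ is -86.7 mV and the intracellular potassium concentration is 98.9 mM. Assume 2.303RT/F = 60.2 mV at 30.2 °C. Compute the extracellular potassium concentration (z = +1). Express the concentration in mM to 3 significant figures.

Nernst: E = (60.2/1) · log₁₀([out]/[in]), so log₁₀([out]/[in]) = -86.7 × 1 / 60.2 = -1.4402.
[out]/[in] = 10^(-1.4402) = 0.03629.
[out] = 0.03629 × 98.9 = 3.589 mM.

3.59 mM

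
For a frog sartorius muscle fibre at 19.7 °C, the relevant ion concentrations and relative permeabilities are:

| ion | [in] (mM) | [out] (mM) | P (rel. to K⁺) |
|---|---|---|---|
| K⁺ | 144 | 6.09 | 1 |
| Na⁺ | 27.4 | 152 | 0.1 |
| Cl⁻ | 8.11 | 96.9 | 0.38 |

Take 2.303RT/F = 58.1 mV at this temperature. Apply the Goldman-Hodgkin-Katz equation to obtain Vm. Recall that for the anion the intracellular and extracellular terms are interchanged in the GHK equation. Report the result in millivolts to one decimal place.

Vm = 58.1 · log₁₀[(Σ P·[cation]ₒ + Σ P·[anion]ᵢ) / (Σ P·[cation]ᵢ + Σ P·[anion]ₒ)]
Numerator = 1×6.09 + 0.1×152 + 0.38×8.11 = 24.37
Denominator = 1×144 + 0.1×27.4 + 0.38×96.9 = 183.6
Vm = 58.1 · log₁₀(0.13277) = 58.1 × (-0.8769) = -50.95 mV

-50.9 mV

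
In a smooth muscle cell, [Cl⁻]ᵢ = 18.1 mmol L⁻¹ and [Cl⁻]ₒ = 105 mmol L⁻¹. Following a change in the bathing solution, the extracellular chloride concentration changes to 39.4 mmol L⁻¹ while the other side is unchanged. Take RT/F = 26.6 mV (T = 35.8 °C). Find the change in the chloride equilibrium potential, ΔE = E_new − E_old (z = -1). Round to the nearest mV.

26 mV

E_old = (26.6/-1)·ln(105/18.1) = -46.76 mV
E_new = (26.6/-1)·ln(39.4/18.1) = -20.69 mV
ΔE = -20.69 − (-46.76) = 26.07 mV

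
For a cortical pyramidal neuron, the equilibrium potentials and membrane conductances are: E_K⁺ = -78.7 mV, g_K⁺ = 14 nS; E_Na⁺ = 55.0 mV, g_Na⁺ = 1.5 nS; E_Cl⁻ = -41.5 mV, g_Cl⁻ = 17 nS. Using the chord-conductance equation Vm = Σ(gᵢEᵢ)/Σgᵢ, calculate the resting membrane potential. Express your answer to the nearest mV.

-53 mV

Σ gᵢEᵢ = 14·(-78.7) + 1.5·(55.0) + 17·(-41.5) = -1724.80
Σ gᵢ = 14 + 1.5 + 17 = 32.5
Vm = -1724.80 / 32.5 = -53.07 mV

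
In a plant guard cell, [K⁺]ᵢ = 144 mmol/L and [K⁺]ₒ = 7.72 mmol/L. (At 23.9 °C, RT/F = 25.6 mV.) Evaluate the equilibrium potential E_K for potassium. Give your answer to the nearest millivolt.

-75 mV

E = (25.6/z) · ln([K⁺]_out/[K⁺]_in) with z = +1.
= (25.6/1) · ln(7.72/144) = 25.60 · ln(0.05361)
= 25.60 · (-2.9260) = -74.91 mV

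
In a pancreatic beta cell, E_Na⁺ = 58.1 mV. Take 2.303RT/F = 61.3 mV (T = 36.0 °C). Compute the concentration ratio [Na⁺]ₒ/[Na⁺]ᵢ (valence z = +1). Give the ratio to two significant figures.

log₁₀([out]/[in]) = E·z/(61.3) = 58.1 × 1 / 61.3 = 0.9478
[out]/[in] = 10^(0.9478) = 8.867

8.9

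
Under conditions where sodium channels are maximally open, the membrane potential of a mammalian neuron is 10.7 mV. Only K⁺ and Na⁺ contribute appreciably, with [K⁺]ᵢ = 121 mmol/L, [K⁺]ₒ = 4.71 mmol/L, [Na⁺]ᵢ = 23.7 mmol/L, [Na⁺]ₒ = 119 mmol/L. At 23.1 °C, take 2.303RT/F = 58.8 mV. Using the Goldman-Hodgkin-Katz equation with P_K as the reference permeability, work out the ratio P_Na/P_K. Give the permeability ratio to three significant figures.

2.16

Let α = P_Na/P_K. GHK: Vm = 58.8·log₁₀[(Kₒ + α·Naₒ)/(Kᵢ + α·Naᵢ)].
10^(Vm/58.8) = 10^(10.7/58.8) = 1.5205
So 1.5205·(Kᵢ + α·Naᵢ) = Kₒ + α·Naₒ → α = (1.5205·121.0 − 4.71) / (119.0 − 1.5205·23.7)
α = (184 − 4.71) / (119.0 − 36.03) = 179.3/82.97 = 2.161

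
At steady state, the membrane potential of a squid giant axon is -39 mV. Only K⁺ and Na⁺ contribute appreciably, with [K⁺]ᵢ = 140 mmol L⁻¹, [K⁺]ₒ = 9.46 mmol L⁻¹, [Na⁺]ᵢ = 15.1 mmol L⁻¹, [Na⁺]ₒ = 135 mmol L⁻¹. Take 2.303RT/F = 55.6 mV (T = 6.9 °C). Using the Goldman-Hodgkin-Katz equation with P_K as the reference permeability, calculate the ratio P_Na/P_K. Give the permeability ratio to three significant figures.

Let α = P_Na/P_K. GHK: Vm = 55.6·log₁₀[(Kₒ + α·Naₒ)/(Kᵢ + α·Naᵢ)].
10^(Vm/55.6) = 10^(-39.0/55.6) = 0.19887
So 0.19887·(Kᵢ + α·Naᵢ) = Kₒ + α·Naₒ → α = (0.19887·140.0 − 9.46) / (135.0 − 0.19887·15.1)
α = (27.84 − 9.46) / (135.0 − 3.003) = 18.38/132 = 0.1393

0.139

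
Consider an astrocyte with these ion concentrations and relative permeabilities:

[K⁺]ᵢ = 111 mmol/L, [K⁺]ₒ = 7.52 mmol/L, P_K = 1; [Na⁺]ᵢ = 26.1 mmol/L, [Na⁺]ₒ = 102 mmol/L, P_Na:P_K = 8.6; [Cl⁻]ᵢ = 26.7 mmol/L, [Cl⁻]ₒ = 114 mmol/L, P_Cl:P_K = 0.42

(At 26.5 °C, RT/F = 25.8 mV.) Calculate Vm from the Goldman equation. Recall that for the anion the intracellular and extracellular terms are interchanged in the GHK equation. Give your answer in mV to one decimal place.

Vm = 25.8 · ln[(Σ P·[cation]ₒ + Σ P·[anion]ᵢ) / (Σ P·[cation]ᵢ + Σ P·[anion]ₒ)]
Numerator = 1×7.52 + 8.6×102 + 0.42×26.7 = 895.9
Denominator = 1×111 + 8.6×26.1 + 0.42×114 = 383.3
Vm = 25.8 · ln(2.3372) = 25.8 × (0.8489) = 21.90 mV

21.9 mV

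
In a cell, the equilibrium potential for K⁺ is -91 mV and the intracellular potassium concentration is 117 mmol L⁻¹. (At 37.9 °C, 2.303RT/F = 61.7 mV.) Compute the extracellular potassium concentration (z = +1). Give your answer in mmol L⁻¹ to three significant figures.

3.92 mmol L⁻¹

Nernst: E = (61.7/1) · log₁₀([out]/[in]), so log₁₀([out]/[in]) = -91.0 × 1 / 61.7 = -1.4749.
[out]/[in] = 10^(-1.4749) = 0.03351.
[out] = 0.03351 × 117 = 3.92 mmol L⁻¹.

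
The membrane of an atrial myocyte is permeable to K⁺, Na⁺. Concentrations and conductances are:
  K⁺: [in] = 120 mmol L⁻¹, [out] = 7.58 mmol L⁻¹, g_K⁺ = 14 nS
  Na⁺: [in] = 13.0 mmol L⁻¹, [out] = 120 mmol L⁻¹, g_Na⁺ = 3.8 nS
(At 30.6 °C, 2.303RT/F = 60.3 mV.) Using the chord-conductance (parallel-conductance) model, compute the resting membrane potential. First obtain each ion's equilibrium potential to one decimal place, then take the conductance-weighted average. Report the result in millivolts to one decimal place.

-44.4 mV

E_K⁺ = (60.3/1)·log₁₀(7.58/120) = -72.3 mV
E_Na⁺ = (60.3/1)·log₁₀(120/13.0) = 58.2 mV
Vm = (Σ gᵢEᵢ)/(Σ gᵢ) = (14·-72.3 + 3.8·58.2) / (14 + 3.8)
= -791.04 / 17.8 = -44.44 mV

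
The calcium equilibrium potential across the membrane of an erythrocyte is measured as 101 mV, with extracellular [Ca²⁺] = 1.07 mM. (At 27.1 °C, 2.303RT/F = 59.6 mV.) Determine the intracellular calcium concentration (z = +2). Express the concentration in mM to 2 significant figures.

0.00044 mM

Nernst: E = (59.6/2) · log₁₀([out]/[in]), so log₁₀([out]/[in]) = 101.0 × 2 / 59.6 = 3.3893.
[out]/[in] = 10^(3.3893) = 2451.
[in] = 1.07 / 2451 = 0.0004366 mM.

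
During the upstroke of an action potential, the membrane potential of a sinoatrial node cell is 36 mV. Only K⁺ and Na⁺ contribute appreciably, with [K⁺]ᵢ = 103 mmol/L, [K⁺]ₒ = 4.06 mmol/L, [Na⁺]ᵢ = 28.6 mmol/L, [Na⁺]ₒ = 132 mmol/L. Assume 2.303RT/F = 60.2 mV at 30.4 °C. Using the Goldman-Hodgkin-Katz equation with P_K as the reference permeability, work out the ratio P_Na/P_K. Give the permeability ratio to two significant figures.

Let α = P_Na/P_K. GHK: Vm = 60.2·log₁₀[(Kₒ + α·Naₒ)/(Kᵢ + α·Naᵢ)].
10^(Vm/60.2) = 10^(36.0/60.2) = 3.9628
So 3.9628·(Kᵢ + α·Naᵢ) = Kₒ + α·Naₒ → α = (3.9628·103.0 − 4.06) / (132.0 − 3.9628·28.6)
α = (408.2 − 4.06) / (132.0 − 113.3) = 404.1/18.66 = 21.65

22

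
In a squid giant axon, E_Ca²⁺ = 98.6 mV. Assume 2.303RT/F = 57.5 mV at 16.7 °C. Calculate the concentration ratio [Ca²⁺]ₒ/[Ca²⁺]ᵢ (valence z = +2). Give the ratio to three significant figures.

2690

log₁₀([out]/[in]) = E·z/(57.5) = 98.6 × 2 / 57.5 = 3.4296
[out]/[in] = 10^(3.4296) = 2689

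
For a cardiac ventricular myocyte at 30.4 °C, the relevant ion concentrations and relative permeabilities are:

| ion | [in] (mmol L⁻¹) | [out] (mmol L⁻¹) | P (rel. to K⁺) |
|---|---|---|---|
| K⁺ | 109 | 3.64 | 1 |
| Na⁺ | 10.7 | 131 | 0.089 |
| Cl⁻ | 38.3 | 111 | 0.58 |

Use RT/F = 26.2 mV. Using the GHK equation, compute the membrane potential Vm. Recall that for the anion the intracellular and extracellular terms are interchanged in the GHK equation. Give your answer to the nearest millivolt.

Vm = 26.2 · ln[(Σ P·[cation]ₒ + Σ P·[anion]ᵢ) / (Σ P·[cation]ᵢ + Σ P·[anion]ₒ)]
Numerator = 1×3.64 + 0.089×131 + 0.58×38.3 = 37.51
Denominator = 1×109 + 0.089×10.7 + 0.58×111 = 174.3
Vm = 26.2 · ln(0.21518) = 26.2 × (-1.5363) = -40.25 mV

-40 mV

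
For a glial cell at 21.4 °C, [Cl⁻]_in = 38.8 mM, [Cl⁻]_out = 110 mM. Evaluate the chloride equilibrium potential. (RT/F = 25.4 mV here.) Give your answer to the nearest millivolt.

-26 mV

E = (25.4/z) · ln([Cl⁻]_out/[Cl⁻]_in) with z = -1.
For an anion, dividing by z = -1 reverses the sign.
= (25.4/-1) · ln(110/38.8) = -25.40 · ln(2.835)
= -25.40 · (1.0421) = -26.47 mV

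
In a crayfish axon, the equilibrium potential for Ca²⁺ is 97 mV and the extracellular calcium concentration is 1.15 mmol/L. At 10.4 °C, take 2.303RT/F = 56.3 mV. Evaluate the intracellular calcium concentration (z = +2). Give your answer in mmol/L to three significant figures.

Nernst: E = (56.3/2) · log₁₀([out]/[in]), so log₁₀([out]/[in]) = 97.0 × 2 / 56.3 = 3.4458.
[out]/[in] = 10^(3.4458) = 2791.
[in] = 1.15 / 2791 = 0.000412 mmol/L.

0.000412 mmol/L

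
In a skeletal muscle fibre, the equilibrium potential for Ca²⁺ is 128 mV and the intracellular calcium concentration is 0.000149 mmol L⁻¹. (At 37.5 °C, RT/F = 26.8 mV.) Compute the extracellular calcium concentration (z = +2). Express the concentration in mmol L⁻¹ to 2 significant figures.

2.1 mmol L⁻¹

Nernst: E = (26.8/2) · ln([out]/[in]), so ln([out]/[in]) = 128.0 × 2 / 26.8 = 9.5522.
[out]/[in] = e^(9.5522) = 1.408e+04.
[out] = 1.408e+04 × 0.000149 = 2.097 mmol L⁻¹.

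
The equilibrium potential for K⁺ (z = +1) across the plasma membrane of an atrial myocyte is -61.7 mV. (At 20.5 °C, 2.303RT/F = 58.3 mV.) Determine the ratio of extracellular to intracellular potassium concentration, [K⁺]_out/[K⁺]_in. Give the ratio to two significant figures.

0.087

log₁₀([out]/[in]) = E·z/(58.3) = -61.7 × 1 / 58.3 = -1.0583
[out]/[in] = 10^(-1.0583) = 0.08743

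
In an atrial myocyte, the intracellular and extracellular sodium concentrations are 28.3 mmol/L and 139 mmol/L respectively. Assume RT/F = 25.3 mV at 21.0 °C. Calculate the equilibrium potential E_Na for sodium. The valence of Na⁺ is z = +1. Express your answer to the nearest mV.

E = (25.3/z) · ln([Na⁺]_out/[Na⁺]_in) with z = +1.
= (25.3/1) · ln(139/28.3) = 25.30 · ln(4.912)
= 25.30 · (1.5916) = 40.27 mV

40 mV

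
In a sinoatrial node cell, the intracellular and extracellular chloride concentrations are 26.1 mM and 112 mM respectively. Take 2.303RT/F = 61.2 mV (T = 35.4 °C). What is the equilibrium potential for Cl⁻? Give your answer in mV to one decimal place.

E = (61.2/z) · log₁₀([Cl⁻]_out/[Cl⁻]_in) with z = -1.
For an anion, dividing by z = -1 reverses the sign.
= (61.2/-1) · log₁₀(112/26.1) = -61.20 · log₁₀(4.291)
= -61.20 · (0.6326) = -38.71 mV

-38.7 mV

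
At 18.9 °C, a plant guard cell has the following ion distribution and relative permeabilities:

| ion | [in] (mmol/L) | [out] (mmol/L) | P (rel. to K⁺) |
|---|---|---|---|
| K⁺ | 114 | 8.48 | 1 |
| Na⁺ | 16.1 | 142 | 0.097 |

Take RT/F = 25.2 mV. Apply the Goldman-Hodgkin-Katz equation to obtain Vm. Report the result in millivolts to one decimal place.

-41.5 mV

Vm = 25.2 · ln[(Σ P·[cation]ₒ + Σ P·[anion]ᵢ) / (Σ P·[cation]ᵢ + Σ P·[anion]ₒ)]
Numerator = 1×8.48 + 0.097×142 = 22.25
Denominator = 1×114 + 0.097×16.1 = 115.6
Vm = 25.2 · ln(0.19257) = 25.2 × (-1.6473) = -41.51 mV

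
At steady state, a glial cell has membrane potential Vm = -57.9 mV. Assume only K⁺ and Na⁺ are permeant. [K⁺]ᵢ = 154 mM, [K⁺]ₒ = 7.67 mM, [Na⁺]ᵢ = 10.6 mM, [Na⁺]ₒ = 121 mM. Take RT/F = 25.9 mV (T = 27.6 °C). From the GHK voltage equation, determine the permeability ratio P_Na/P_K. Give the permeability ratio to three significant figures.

Let α = P_Na/P_K. GHK: Vm = 25.9·ln[(Kₒ + α·Naₒ)/(Kᵢ + α·Naᵢ)].
e^(Vm/25.9) = e^(-57.9/25.9) = 0.10694
So 0.10694·(Kᵢ + α·Naᵢ) = Kₒ + α·Naₒ → α = (0.10694·154.0 − 7.67) / (121.0 − 0.10694·10.6)
α = (16.47 − 7.67) / (121.0 − 1.134) = 8.798/119.9 = 0.0734

0.0734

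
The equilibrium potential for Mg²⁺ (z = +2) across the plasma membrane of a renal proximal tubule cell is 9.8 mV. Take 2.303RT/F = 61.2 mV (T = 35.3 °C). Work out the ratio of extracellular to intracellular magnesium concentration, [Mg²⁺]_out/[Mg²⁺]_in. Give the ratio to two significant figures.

log₁₀([out]/[in]) = E·z/(61.2) = 9.8 × 2 / 61.2 = 0.3203
[out]/[in] = 10^(0.3203) = 2.091

2.1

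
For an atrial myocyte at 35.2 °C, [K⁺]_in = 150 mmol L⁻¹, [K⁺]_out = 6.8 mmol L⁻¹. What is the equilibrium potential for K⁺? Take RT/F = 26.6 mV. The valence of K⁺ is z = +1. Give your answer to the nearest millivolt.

E = (26.6/z) · ln([K⁺]_out/[K⁺]_in) with z = +1.
= (26.6/1) · ln(6.8/150) = 26.60 · ln(0.04533)
= 26.60 · (-3.0937) = -82.29 mV

-82 mV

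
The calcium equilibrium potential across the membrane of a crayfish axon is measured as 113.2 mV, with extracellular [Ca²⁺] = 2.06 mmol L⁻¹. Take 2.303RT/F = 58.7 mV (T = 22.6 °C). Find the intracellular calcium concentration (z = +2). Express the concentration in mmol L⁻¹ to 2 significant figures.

0.00029 mmol L⁻¹

Nernst: E = (58.7/2) · log₁₀([out]/[in]), so log₁₀([out]/[in]) = 113.2 × 2 / 58.7 = 3.8569.
[out]/[in] = 10^(3.8569) = 7193.
[in] = 2.06 / 7193 = 0.0002864 mmol L⁻¹.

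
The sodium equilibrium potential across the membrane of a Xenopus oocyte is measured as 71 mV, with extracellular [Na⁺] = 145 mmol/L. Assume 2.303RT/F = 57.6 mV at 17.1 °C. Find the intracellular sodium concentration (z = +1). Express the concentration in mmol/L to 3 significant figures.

8.49 mmol/L

Nernst: E = (57.6/1) · log₁₀([out]/[in]), so log₁₀([out]/[in]) = 71.0 × 1 / 57.6 = 1.2326.
[out]/[in] = 10^(1.2326) = 17.09.
[in] = 145 / 17.09 = 8.487 mmol/L.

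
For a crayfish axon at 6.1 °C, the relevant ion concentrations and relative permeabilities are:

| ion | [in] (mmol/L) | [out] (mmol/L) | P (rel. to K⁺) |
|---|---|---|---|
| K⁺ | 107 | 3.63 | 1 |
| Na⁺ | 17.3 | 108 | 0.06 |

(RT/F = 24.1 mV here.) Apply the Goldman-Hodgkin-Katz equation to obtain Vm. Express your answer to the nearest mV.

Vm = 24.1 · ln[(Σ P·[cation]ₒ + Σ P·[anion]ᵢ) / (Σ P·[cation]ᵢ + Σ P·[anion]ₒ)]
Numerator = 1×3.63 + 0.06×108 = 10.11
Denominator = 1×107 + 0.06×17.3 = 108
Vm = 24.1 · ln(0.093578) = 24.1 × (-2.3690) = -57.09 mV

-57 mV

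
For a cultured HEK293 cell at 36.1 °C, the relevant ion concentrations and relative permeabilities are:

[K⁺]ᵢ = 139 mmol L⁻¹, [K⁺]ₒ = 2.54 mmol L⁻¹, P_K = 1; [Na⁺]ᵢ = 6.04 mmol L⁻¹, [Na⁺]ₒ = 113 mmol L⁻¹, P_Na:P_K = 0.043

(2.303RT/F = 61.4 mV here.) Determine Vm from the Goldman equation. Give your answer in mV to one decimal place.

Vm = 61.4 · log₁₀[(Σ P·[cation]ₒ + Σ P·[anion]ᵢ) / (Σ P·[cation]ᵢ + Σ P·[anion]ₒ)]
Numerator = 1×2.54 + 0.043×113 = 7.399
Denominator = 1×139 + 0.043×6.04 = 139.3
Vm = 61.4 · log₁₀(0.053131) = 61.4 × (-1.2747) = -78.26 mV

-78.3 mV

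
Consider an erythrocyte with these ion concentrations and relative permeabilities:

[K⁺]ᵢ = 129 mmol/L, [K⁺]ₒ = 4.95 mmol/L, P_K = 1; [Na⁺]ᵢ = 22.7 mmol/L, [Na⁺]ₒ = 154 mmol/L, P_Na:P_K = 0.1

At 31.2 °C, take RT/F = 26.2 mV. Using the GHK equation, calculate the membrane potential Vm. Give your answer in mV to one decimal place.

-48.8 mV

Vm = 26.2 · ln[(Σ P·[cation]ₒ + Σ P·[anion]ᵢ) / (Σ P·[cation]ᵢ + Σ P·[anion]ₒ)]
Numerator = 1×4.95 + 0.1×154 = 20.35
Denominator = 1×129 + 0.1×22.7 = 131.3
Vm = 26.2 · ln(0.15502) = 26.2 × (-1.8642) = -48.84 mV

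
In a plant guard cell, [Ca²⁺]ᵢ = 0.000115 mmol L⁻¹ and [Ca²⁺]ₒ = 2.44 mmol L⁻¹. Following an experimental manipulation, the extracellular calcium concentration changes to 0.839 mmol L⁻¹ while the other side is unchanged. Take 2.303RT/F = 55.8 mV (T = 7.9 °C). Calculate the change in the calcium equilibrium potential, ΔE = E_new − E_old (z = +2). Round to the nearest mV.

E_old = (55.8/2)·log₁₀(2.44/0.000115) = 120.71 mV
E_new = (55.8/2)·log₁₀(0.839/0.000115) = 107.78 mV
ΔE = 107.78 − (120.71) = -12.94 mV

-13 mV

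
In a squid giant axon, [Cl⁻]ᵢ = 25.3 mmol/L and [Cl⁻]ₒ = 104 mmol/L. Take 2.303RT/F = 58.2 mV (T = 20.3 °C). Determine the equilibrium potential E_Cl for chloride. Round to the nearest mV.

-36 mV

E = (58.2/z) · log₁₀([Cl⁻]_out/[Cl⁻]_in) with z = -1.
For an anion, dividing by z = -1 reverses the sign.
= (58.2/-1) · log₁₀(104/25.3) = -58.20 · log₁₀(4.111)
= -58.20 · (0.6139) = -35.73 mV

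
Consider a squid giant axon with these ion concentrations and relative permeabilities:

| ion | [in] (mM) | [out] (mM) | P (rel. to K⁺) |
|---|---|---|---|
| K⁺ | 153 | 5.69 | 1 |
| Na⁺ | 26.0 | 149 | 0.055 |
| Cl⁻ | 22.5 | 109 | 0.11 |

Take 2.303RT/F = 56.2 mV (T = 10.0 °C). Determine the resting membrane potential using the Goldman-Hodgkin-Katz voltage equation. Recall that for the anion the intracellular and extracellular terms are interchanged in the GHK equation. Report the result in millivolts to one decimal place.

-56.6 mV

Vm = 56.2 · log₁₀[(Σ P·[cation]ₒ + Σ P·[anion]ᵢ) / (Σ P·[cation]ᵢ + Σ P·[anion]ₒ)]
Numerator = 1×5.69 + 0.055×149 + 0.11×22.5 = 16.36
Denominator = 1×153 + 0.055×26.0 + 0.11×109 = 166.4
Vm = 56.2 · log₁₀(0.098305) = 56.2 × (-1.0074) = -56.62 mV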